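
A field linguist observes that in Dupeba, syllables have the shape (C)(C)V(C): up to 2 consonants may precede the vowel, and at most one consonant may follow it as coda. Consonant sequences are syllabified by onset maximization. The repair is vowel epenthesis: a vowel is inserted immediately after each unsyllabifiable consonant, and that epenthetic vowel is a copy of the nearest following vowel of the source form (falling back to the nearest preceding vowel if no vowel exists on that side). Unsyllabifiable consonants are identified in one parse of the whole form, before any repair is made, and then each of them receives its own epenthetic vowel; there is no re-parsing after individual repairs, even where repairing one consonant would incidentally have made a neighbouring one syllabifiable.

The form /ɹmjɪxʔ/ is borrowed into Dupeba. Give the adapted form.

ɹɪmjɪxʔɪ

Under (C)(C)V(C), the unsyllabifiable consonants are /ɹ/, /ʔ/ (at most one coda consonant is licensed; onsets may contain at most 2 consonants).
Epenthesis after each stranded consonant: /ɹ/ → /ɹɪ/, /ʔ/ → /ʔɪ/.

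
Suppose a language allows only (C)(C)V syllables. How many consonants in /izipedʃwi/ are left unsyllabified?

1

Syllabifying with onset maximization leaves /d/ stranded (no codas are permitted; onsets may contain at most 2 consonants).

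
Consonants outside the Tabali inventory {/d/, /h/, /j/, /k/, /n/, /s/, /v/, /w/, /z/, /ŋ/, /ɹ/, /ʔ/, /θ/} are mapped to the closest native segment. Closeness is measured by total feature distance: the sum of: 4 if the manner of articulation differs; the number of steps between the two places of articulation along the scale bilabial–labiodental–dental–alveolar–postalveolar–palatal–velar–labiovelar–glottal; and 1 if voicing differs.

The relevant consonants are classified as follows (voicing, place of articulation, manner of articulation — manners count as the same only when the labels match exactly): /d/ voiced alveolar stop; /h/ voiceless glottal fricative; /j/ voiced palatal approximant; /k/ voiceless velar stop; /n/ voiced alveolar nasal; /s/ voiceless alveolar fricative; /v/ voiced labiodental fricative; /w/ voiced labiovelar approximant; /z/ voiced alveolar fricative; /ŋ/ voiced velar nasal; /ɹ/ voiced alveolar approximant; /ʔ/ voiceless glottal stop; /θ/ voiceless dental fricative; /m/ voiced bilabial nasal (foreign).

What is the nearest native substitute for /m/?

/n/ is closest: same manner (nasal), place distance 3 (bilabial→alveolar), same voicing; total 3. Next closest is /v/ at distance 5.

n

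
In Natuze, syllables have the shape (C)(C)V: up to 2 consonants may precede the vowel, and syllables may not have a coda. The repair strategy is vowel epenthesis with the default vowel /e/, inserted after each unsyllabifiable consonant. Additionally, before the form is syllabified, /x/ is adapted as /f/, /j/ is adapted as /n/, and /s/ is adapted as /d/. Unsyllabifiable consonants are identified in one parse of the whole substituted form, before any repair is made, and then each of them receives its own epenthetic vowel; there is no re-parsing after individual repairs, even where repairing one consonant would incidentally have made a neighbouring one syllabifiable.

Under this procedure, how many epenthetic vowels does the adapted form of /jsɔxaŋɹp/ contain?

3

After substitution the input is /ndɔfaŋɹp/.
The unsyllabifiable consonants are /ŋ/, /ɹ/, /p/; each receives one epenthetic vowel.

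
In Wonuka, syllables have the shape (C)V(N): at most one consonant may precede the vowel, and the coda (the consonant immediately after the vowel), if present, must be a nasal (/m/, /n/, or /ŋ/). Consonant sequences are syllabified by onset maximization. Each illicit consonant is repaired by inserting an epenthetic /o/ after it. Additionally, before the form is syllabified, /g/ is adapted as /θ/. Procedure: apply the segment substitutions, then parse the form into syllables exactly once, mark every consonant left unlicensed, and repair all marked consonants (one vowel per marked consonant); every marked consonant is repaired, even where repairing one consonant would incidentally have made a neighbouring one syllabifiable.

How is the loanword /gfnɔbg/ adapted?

θofonɔboθo

Substitution: /g/ → /θ/, giving /θfnɔbθ/.
The consonants /θ/, /f/, /b/, /θ/ cannot be parsed into a legal (C)V(N) syllable (only a nasal (/m/, /n/, or /ŋ/) is licensed in coda position; onsets are limited to one consonant).
Epenthesis after each stranded consonant: /θ/ → /θo/, /f/ → /fo/, /b/ → /bo/, /θ/ → /θo/.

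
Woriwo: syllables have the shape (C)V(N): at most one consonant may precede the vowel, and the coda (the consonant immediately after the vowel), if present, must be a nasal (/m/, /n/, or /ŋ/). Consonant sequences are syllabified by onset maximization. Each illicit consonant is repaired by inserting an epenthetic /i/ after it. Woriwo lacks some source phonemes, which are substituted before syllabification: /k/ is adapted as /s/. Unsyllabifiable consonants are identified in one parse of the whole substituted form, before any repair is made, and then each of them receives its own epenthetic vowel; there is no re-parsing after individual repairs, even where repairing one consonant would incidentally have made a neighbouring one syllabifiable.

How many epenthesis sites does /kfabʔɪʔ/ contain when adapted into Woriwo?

After substitution the input is /sfabʔɪʔ/.
The unsyllabifiable consonants are /s/, /b/, /ʔ/; each receives one epenthetic vowel.

3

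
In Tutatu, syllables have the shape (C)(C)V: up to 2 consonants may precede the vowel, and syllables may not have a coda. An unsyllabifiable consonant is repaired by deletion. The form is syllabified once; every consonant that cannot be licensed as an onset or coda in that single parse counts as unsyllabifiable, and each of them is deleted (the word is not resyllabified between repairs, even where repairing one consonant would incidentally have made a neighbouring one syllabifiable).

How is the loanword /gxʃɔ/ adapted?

Syllabifying with onset maximization leaves /g/ stranded (no codas are permitted; onsets may contain at most 2 consonants).
Deleting the stranded consonants removes /g/.

xʃɔ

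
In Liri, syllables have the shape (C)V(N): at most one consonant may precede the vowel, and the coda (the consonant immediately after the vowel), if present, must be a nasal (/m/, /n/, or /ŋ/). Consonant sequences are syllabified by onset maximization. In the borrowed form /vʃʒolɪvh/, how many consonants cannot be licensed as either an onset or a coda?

4

Syllabifying with onset maximization leaves /v/, /ʃ/, /v/, /h/ stranded (only a nasal (/m/, /n/, or /ŋ/) is licensed in coda position; onsets are limited to one consonant).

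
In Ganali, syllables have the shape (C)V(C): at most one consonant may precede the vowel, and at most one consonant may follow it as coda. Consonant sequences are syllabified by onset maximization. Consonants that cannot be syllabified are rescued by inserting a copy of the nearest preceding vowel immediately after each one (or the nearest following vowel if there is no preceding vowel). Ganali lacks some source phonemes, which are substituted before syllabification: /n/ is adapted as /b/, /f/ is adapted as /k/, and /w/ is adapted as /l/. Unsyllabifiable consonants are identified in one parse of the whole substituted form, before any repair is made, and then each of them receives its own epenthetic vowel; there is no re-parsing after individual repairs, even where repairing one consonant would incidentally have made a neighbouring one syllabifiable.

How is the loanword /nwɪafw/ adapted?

bɪlɪakla

Substitution: /n/ → /b/, /w/ → /l/, /f/ → /k/, giving /blɪakl/.
The consonants /b/, /l/ cannot be parsed into a legal (C)V(C) syllable (at most one coda consonant is licensed; onsets are limited to one consonant).
Each unlicensed consonant becomes the onset of a new syllable: /b/ → /bɪ/, /l/ → /la/.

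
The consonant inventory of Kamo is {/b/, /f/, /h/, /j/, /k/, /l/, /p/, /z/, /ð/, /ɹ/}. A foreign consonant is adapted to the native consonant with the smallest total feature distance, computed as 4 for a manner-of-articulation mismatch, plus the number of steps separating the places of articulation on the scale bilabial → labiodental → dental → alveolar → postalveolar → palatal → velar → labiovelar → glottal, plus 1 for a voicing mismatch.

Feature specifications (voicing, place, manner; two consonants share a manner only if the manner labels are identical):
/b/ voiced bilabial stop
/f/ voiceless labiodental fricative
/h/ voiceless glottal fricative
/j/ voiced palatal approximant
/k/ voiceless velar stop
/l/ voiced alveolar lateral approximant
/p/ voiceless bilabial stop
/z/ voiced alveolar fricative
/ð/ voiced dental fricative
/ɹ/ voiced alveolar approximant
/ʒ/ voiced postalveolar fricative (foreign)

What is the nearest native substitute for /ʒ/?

z

/z/ is closest: same manner (fricative), place distance 1 (postalveolar→alveolar), same voicing; total 1. Next closest is /ð/ at distance 2.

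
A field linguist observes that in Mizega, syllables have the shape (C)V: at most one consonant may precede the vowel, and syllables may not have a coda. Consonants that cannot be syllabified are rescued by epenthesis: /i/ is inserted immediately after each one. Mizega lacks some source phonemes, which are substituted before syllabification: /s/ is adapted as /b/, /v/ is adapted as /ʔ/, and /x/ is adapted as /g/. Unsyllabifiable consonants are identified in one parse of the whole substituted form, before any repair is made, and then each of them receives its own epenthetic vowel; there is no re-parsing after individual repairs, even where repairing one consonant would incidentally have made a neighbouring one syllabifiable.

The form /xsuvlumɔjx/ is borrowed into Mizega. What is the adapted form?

Substitution: /x/ → /g/, /s/ → /b/, /v/ → /ʔ/, giving /gbuʔlumɔjg/.
The consonants /g/, /ʔ/, /j/, /g/ cannot be parsed into a legal (C)V syllable (no codas are permitted; onsets are limited to one consonant).
Each unlicensed consonant becomes the onset of a new syllable: /g/ → /gi/, /ʔ/ → /ʔi/, /j/ → /ji/, /g/ → /gi/.

gibuʔilumɔjigi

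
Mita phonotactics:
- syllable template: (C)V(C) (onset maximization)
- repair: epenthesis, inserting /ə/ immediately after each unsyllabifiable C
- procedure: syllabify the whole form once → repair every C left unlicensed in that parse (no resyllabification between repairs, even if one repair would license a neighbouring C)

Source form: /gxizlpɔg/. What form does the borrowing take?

gəxizləpɔg

Under (C)V(C), the unsyllabifiable consonants are /g/, /l/ (at most one coda consonant is licensed; onsets are limited to one consonant).
Each unlicensed consonant becomes the onset of a new syllable: /g/ → /gə/, /l/ → /lə/.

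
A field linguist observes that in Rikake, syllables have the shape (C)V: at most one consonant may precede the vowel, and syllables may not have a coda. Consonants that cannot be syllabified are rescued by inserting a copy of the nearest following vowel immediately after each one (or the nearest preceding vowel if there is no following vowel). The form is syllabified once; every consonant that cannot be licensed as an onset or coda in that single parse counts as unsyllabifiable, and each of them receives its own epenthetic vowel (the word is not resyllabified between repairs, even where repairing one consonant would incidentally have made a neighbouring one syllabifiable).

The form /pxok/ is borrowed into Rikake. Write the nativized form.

Under (C)V, the unsyllabifiable consonants are /p/, /k/ (no codas are permitted; onsets are limited to one consonant).
Inserting the epenthetic vowel yields /p/ → /po/, /k/ → /ko/.

poxoko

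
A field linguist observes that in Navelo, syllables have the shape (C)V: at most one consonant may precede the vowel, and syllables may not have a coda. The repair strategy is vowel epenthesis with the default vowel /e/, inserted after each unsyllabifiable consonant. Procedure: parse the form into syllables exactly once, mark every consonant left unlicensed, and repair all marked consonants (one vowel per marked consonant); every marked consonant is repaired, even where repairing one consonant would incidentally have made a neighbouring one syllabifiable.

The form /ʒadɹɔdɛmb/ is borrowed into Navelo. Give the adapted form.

ʒadeɹɔdɛmebe

The consonants /d/, /m/, /b/ cannot be parsed into a legal (C)V syllable (no codas are permitted; onsets are limited to one consonant).
Each unlicensed consonant becomes the onset of a new syllable: /d/ → /de/, /m/ → /me/, /b/ → /be/.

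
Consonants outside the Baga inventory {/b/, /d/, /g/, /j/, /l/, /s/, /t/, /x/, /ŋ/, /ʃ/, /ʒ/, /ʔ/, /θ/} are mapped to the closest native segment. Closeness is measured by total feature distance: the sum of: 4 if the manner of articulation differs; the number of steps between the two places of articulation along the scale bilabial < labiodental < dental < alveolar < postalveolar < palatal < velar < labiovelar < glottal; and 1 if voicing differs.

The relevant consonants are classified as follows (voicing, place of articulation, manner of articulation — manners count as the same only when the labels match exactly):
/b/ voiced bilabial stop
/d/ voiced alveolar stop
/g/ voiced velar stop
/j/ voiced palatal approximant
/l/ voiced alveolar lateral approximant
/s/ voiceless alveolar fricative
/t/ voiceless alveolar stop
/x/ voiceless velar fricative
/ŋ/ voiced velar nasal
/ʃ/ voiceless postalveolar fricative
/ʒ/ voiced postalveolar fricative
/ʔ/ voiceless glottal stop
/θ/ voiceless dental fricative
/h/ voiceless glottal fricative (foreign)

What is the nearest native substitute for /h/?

/x/ is closest: same manner (fricative), place distance 2 (glottal→velar), same voicing; total 2. Next closest is /ʃ/ at distance 4.

x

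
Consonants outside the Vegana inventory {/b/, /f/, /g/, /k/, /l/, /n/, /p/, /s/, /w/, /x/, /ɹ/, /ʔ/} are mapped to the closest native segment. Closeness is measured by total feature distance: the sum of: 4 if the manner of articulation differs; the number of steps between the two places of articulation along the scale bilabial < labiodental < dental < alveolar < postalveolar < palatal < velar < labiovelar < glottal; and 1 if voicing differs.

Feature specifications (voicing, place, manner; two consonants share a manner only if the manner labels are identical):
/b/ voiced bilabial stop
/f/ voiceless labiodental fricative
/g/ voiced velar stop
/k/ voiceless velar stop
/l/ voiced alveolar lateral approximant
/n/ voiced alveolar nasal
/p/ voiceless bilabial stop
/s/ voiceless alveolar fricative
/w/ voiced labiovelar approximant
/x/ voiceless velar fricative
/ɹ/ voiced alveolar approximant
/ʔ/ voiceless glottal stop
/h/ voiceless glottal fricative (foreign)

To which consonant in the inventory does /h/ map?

x

/x/ is closest: same manner (fricative), place distance 2 (glottal→velar), same voicing; total 2. Next closest is /ʔ/ at distance 4.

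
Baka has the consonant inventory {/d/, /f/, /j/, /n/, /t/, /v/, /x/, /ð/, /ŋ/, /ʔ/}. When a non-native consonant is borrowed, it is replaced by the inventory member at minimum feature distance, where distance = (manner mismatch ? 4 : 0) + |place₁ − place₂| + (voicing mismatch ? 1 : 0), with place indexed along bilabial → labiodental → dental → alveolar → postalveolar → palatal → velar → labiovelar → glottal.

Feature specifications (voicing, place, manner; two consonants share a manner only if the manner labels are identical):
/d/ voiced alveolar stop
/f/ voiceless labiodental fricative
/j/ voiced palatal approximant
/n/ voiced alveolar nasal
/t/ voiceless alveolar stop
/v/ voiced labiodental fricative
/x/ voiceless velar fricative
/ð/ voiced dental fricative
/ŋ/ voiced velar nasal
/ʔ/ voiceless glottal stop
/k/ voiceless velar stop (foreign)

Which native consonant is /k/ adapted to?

ʔ

/ʔ/ is closest: same manner (stop), place distance 2 (velar→glottal), same voicing; total 2. Next closest is /t/ at distance 3.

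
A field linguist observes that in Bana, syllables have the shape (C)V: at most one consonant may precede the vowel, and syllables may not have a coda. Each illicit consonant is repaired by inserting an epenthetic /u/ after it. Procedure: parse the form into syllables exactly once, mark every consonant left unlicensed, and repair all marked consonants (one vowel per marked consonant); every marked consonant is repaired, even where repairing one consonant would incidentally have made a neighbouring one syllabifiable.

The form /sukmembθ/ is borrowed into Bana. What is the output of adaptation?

Syllabifying with onset maximization leaves /k/, /m/, /b/, /θ/ stranded (no codas are permitted; onsets are limited to one consonant).
Epenthesis after each stranded consonant: /k/ → /ku/, /m/ → /mu/, /b/ → /bu/, /θ/ → /θu/.

sukumemubuθu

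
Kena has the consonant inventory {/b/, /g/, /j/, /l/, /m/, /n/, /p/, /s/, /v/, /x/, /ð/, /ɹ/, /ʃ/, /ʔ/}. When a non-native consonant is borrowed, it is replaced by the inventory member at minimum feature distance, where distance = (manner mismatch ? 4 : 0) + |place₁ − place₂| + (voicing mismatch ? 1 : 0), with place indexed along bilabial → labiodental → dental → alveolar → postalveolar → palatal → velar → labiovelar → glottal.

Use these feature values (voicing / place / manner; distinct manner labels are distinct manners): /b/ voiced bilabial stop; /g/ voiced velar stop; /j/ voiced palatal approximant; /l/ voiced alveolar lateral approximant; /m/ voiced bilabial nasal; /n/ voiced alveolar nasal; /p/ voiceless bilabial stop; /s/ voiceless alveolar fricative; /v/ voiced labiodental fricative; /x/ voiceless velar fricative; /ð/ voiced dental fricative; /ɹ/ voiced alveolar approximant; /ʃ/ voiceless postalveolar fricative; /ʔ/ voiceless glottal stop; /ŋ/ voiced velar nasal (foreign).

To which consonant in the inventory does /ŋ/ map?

n

/n/ is closest: same manner (nasal), place distance 3 (velar→alveolar), same voicing; total 3. Next closest is /g/ at distance 4.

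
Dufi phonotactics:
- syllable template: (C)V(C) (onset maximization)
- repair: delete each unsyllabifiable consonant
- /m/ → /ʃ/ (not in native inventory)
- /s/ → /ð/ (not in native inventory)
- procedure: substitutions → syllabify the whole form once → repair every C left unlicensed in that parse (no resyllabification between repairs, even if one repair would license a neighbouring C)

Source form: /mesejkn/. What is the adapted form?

Substitution: /m/ → /ʃ/, /s/ → /ð/, giving /ʃeðejkn/.
Syllabifying with onset maximization leaves /k/, /n/ stranded (at most one coda consonant is licensed; onsets are limited to one consonant).
Each unlicensed consonant is deleted: /k/, /n/.

ʃeðej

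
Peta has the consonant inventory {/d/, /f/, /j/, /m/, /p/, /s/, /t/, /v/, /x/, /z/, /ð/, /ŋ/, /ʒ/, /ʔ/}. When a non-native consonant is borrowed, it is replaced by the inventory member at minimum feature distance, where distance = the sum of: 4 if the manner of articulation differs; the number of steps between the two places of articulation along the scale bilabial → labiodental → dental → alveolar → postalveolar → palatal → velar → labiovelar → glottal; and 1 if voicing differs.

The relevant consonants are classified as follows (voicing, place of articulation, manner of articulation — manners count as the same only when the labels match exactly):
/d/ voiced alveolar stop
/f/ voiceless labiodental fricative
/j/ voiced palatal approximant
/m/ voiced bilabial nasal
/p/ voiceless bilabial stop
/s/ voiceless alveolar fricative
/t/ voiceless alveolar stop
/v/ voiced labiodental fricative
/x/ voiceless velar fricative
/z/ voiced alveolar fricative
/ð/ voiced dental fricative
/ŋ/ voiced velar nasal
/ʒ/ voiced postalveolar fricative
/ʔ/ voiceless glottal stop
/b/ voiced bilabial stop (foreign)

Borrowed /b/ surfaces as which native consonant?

p

/p/ is closest: same manner (stop), place distance 0 (bilabial→bilabial), voicing differs (+1); total 1. Next closest is /d/ at distance 3.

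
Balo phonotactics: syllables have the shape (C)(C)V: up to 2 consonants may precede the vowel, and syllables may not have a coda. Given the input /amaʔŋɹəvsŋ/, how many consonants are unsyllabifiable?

4

Under (C)(C)V, the unsyllabifiable consonants are /ʔ/, /v/, /s/, /ŋ/ (no codas are permitted; onsets may contain at most 2 consonants).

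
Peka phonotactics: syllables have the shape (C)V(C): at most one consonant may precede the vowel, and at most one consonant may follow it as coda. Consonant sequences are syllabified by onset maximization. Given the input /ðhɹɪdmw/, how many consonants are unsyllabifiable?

4

Under (C)V(C), the unsyllabifiable consonants are /ð/, /h/, /m/, /w/ (at most one coda consonant is licensed; onsets are limited to one consonant).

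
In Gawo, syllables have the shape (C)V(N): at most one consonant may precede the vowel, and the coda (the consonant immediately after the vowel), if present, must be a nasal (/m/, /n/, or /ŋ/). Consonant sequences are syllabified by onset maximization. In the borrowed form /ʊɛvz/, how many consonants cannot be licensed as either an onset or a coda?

The consonants /v/, /z/ cannot be parsed into a legal (C)V(N) syllable (only a nasal (/m/, /n/, or /ŋ/) is licensed in coda position; onsets are limited to one consonant).

2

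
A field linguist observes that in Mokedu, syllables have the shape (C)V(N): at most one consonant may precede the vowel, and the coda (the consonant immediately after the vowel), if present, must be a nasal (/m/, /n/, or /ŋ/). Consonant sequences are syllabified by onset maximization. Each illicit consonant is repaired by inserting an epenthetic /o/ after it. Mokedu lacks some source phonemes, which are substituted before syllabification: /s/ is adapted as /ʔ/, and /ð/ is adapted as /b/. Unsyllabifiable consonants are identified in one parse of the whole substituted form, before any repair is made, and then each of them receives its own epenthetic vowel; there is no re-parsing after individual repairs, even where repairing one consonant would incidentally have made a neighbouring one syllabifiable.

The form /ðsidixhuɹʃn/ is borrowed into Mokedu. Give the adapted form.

Substitution: /ð/ → /b/, /s/ → /ʔ/, giving /bʔidixhuɹʃn/.
Under (C)V(N), the unsyllabifiable consonants are /b/, /x/, /ɹ/, /ʃ/, /n/ (only a nasal (/m/, /n/, or /ŋ/) is licensed in coda position; onsets are limited to one consonant).
Each unlicensed consonant becomes the onset of a new syllable: /b/ → /bo/, /x/ → /xo/, /ɹ/ → /ɹo/, /ʃ/ → /ʃo/, /n/ → /no/.

boʔidixohuɹoʃono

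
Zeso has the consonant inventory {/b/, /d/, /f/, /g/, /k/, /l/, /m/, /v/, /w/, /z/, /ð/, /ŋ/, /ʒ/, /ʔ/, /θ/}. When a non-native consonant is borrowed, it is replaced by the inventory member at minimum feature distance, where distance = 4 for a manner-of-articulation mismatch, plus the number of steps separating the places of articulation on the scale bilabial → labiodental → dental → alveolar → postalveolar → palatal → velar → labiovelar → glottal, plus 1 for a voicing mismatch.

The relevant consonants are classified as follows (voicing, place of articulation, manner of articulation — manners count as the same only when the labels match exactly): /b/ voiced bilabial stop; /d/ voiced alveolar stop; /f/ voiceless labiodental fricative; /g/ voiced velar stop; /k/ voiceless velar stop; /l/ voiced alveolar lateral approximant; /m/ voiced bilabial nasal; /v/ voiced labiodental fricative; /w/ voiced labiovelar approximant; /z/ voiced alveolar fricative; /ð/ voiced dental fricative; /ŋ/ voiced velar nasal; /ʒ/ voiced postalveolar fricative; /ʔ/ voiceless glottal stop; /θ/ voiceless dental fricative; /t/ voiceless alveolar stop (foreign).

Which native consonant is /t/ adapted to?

/d/ is closest: same manner (stop), place distance 0 (alveolar→alveolar), voicing differs (+1); total 1. Next closest is /k/ at distance 3.

d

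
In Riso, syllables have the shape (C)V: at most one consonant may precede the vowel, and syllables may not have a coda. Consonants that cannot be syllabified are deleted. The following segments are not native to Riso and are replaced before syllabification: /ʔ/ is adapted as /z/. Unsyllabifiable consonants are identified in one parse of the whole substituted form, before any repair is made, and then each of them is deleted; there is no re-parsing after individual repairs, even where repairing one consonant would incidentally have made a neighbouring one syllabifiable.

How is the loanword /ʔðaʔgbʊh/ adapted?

ðabʊ

Substitution: /ʔ/ → /z/, giving /zðazgbʊh/.
The consonants /z/, /z/, /g/, /h/ cannot be parsed into a legal (C)V syllable (no codas are permitted; onsets are limited to one consonant).
Deletion applies to /z/, /z/, /g/, /h/.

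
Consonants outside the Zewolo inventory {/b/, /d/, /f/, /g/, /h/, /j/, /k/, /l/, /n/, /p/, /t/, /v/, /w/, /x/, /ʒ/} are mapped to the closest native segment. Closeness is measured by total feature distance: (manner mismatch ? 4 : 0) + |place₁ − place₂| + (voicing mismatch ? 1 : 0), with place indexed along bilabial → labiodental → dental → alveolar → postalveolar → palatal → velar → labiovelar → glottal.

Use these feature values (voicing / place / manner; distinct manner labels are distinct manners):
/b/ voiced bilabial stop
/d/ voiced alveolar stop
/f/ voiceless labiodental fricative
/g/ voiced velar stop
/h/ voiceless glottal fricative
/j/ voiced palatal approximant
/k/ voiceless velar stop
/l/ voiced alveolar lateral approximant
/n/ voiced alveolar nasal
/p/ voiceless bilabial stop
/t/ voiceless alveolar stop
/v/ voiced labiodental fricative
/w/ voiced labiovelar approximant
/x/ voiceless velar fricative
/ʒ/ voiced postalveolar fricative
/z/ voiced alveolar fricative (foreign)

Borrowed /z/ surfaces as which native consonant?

ʒ

/ʒ/ is closest: same manner (fricative), place distance 1 (alveolar→postalveolar), same voicing; total 1. Next closest is /v/ at distance 2.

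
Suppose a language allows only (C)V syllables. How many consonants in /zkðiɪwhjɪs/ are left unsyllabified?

Under (C)V, the unsyllabifiable consonants are /z/, /k/, /w/, /h/, /s/ (no codas are permitted; onsets are limited to one consonant).

5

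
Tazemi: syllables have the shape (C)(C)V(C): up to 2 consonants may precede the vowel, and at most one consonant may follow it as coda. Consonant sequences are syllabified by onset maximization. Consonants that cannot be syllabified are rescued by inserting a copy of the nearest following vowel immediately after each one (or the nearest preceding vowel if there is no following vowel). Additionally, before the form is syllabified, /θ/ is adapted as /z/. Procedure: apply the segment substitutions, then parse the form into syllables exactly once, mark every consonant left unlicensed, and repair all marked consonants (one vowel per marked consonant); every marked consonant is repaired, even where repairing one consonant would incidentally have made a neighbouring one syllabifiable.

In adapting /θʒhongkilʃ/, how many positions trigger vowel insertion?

After substitution the input is /zʒhongkilʃ/.
The unsyllabifiable consonants are /z/, /ʃ/; each receives one epenthetic vowel.

2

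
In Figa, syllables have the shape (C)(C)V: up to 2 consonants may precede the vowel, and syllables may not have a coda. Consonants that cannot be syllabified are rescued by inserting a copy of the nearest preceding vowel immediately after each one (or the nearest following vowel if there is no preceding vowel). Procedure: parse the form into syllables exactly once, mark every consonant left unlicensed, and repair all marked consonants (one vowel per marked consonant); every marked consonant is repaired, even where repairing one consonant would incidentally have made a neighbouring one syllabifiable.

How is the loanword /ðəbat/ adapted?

Syllabifying with onset maximization leaves /t/ stranded (no codas are permitted; onsets may contain at most 2 consonants).
Inserting the epenthetic vowel yields /t/ → /ta/.

ðəbata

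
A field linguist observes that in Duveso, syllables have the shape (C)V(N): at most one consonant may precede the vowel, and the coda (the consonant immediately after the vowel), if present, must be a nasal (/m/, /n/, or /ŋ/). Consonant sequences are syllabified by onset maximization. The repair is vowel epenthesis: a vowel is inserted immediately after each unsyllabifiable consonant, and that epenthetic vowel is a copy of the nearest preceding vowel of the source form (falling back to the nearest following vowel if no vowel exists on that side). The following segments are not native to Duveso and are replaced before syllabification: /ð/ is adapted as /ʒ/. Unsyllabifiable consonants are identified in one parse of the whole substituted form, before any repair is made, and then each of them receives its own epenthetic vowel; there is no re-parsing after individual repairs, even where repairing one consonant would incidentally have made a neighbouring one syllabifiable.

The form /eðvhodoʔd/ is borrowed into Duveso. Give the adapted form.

Substitution: /ð/ → /ʒ/, giving /eʒvhodoʔd/.
Under (C)V(N), the unsyllabifiable consonants are /ʒ/, /v/, /ʔ/, /d/ (only a nasal (/m/, /n/, or /ŋ/) is licensed in coda position; onsets are limited to one consonant).
Epenthesis after each stranded consonant: /ʒ/ → /ʒe/, /v/ → /ve/, /ʔ/ → /ʔo/, /d/ → /do/.

eʒevehodoʔodo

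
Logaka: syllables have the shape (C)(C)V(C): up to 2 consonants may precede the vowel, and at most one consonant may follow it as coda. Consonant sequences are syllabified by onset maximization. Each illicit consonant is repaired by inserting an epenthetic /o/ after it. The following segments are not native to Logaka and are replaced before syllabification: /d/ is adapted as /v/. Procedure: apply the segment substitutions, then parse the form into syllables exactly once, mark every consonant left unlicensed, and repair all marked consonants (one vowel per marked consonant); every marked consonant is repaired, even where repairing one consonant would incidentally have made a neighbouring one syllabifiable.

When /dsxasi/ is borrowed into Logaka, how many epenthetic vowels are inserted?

1

After substitution the input is /vsxasi/.
The unsyllabifiable consonants are /v/; each receives one epenthetic vowel.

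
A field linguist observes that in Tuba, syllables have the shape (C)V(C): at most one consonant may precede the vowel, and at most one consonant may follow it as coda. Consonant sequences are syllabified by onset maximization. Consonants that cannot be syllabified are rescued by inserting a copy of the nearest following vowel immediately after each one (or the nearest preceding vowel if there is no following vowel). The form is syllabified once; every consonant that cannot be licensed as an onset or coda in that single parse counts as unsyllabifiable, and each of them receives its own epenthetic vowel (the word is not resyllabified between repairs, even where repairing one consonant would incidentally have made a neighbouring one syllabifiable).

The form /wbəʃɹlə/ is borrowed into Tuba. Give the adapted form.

The consonants /w/, /ɹ/ cannot be parsed into a legal (C)V(C) syllable (at most one coda consonant is licensed; onsets are limited to one consonant).
Epenthesis after each stranded consonant: /w/ → /wə/, /ɹ/ → /ɹə/.

wəbəʃɹələ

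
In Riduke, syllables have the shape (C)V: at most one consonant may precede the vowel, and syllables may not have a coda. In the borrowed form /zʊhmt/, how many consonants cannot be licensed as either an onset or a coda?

3

The consonants /h/, /m/, /t/ cannot be parsed into a legal (C)V syllable (no codas are permitted; onsets are limited to one consonant).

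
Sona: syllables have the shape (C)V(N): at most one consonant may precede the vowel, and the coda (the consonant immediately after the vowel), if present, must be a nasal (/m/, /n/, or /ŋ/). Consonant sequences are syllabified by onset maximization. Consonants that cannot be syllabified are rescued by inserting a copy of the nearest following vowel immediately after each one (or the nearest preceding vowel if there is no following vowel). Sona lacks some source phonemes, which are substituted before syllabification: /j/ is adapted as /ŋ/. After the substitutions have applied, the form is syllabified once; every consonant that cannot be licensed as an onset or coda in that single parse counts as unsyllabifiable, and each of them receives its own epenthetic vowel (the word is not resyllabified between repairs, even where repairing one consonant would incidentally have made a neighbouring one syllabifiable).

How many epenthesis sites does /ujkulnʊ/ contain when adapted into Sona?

1

After substitution the input is /uŋkulnʊ/.
The unsyllabifiable consonants are /l/; each receives one epenthetic vowel.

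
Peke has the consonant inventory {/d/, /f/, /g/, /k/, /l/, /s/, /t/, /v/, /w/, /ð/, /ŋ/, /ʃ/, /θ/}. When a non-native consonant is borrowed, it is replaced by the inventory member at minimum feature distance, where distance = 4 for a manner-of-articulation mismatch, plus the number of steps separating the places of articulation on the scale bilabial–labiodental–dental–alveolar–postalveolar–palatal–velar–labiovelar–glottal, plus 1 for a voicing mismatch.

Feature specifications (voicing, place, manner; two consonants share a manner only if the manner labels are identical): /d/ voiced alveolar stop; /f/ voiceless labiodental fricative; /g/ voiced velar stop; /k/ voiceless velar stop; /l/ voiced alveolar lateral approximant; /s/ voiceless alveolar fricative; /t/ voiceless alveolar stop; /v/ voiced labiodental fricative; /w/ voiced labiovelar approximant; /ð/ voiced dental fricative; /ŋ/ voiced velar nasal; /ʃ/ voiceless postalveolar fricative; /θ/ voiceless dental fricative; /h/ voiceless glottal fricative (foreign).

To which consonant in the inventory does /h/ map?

ʃ

/ʃ/ is closest: same manner (fricative), place distance 4 (glottal→postalveolar), same voicing; total 4. Next closest is /s/ at distance 5.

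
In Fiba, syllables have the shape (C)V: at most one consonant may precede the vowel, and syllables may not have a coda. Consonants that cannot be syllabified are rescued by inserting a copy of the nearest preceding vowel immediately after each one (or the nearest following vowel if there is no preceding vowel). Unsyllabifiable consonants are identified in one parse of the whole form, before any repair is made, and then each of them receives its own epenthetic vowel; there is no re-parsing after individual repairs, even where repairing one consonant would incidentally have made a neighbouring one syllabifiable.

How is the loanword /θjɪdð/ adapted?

θɪjɪdɪðɪ

Under (C)V, the unsyllabifiable consonants are /θ/, /d/, /ð/ (no codas are permitted; onsets are limited to one consonant).
Epenthesis after each stranded consonant: /θ/ → /θɪ/, /d/ → /dɪ/, /ð/ → /ðɪ/.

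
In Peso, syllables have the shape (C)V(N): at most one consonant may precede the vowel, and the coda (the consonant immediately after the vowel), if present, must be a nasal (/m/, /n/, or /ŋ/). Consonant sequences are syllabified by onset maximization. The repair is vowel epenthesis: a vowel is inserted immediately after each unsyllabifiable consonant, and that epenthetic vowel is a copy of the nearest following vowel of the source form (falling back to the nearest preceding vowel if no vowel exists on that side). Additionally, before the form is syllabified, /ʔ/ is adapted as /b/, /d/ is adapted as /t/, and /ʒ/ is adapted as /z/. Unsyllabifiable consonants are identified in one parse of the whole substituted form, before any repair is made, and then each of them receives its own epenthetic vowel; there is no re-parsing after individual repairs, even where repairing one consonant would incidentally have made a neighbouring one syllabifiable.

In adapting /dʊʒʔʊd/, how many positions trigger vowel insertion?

2

After substitution the input is /tʊzbʊt/.
The unsyllabifiable consonants are /z/, /t/; each receives one epenthetic vowel.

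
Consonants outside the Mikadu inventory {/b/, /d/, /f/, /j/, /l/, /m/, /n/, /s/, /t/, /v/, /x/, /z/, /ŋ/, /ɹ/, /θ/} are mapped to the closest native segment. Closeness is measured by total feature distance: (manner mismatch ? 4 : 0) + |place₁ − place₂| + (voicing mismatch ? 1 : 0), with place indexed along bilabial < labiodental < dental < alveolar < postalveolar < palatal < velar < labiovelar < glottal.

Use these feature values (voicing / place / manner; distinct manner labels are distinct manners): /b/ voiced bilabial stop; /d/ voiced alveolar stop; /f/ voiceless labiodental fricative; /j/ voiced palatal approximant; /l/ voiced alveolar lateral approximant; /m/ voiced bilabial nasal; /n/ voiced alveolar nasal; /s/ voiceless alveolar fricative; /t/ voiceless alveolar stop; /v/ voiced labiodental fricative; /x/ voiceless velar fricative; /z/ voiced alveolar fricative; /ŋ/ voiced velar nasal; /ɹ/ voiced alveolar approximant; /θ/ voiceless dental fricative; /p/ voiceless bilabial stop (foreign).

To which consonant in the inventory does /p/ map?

/b/ is closest: same manner (stop), place distance 0 (bilabial→bilabial), voicing differs (+1); total 1. Next closest is /t/ at distance 3.

b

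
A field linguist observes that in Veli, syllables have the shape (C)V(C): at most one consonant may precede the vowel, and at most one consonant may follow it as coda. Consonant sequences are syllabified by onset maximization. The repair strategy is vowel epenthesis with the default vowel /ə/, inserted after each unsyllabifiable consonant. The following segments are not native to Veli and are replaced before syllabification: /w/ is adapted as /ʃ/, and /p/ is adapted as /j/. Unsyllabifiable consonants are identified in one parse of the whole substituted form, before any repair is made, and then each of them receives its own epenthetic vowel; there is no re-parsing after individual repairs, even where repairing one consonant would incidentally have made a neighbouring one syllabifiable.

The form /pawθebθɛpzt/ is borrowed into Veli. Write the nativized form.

jaʃθebθɛjzətə

Substitution: /p/ → /j/, /w/ → /ʃ/, giving /jaʃθebθɛjzt/.
Syllabifying with onset maximization leaves /z/, /t/ stranded (at most one coda consonant is licensed; onsets are limited to one consonant).
Inserting the epenthetic vowel yields /z/ → /zə/, /t/ → /tə/.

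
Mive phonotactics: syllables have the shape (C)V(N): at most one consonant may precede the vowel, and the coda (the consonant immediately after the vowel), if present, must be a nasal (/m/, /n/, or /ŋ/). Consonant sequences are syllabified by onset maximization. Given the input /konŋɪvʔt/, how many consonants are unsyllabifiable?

The consonants /v/, /ʔ/, /t/ cannot be parsed into a legal (C)V(N) syllable (only a nasal (/m/, /n/, or /ŋ/) is licensed in coda position; onsets are limited to one consonant).

3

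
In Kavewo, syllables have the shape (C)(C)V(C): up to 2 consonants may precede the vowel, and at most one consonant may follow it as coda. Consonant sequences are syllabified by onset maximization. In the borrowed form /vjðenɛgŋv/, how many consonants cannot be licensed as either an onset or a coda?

3

Under (C)(C)V(C), the unsyllabifiable consonants are /v/, /ŋ/, /v/ (at most one coda consonant is licensed; onsets may contain at most 2 consonants).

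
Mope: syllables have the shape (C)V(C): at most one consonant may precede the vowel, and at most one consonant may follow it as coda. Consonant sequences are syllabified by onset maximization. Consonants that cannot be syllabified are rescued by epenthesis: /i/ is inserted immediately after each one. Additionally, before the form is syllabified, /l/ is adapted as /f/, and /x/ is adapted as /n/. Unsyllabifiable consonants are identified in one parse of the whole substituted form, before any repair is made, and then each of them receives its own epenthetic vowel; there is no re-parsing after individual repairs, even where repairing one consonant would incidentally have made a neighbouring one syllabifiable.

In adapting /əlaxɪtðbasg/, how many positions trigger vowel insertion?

After substitution the input is /əfanɪtðbasg/.
The unsyllabifiable consonants are /ð/, /g/; each receives one epenthetic vowel.

2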